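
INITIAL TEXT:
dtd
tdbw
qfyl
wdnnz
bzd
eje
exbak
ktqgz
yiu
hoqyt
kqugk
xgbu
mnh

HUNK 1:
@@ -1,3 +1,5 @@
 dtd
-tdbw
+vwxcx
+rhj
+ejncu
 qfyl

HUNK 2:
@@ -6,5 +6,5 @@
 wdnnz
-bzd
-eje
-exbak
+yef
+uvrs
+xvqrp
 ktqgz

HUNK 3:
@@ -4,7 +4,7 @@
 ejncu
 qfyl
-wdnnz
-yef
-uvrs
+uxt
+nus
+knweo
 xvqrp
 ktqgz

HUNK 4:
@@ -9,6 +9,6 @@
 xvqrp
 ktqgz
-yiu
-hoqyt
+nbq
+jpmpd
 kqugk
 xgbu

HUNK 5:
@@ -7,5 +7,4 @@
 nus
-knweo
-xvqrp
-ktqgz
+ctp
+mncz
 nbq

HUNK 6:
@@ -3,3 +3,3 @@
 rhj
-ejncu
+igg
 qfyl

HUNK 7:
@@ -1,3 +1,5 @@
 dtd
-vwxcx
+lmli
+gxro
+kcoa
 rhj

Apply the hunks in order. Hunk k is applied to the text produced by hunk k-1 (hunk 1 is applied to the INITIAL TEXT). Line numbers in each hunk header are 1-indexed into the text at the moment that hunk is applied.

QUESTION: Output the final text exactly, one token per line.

Answer: dtd
lmli
gxro
kcoa
rhj
igg
qfyl
uxt
nus
ctp
mncz
nbq
jpmpd
kqugk
xgbu
mnh

Derivation:
Hunk 1: at line 1 remove [tdbw] add [vwxcx,rhj,ejncu] -> 15 lines: dtd vwxcx rhj ejncu qfyl wdnnz bzd eje exbak ktqgz yiu hoqyt kqugk xgbu mnh
Hunk 2: at line 6 remove [bzd,eje,exbak] add [yef,uvrs,xvqrp] -> 15 lines: dtd vwxcx rhj ejncu qfyl wdnnz yef uvrs xvqrp ktqgz yiu hoqyt kqugk xgbu mnh
Hunk 3: at line 4 remove [wdnnz,yef,uvrs] add [uxt,nus,knweo] -> 15 lines: dtd vwxcx rhj ejncu qfyl uxt nus knweo xvqrp ktqgz yiu hoqyt kqugk xgbu mnh
Hunk 4: at line 9 remove [yiu,hoqyt] add [nbq,jpmpd] -> 15 lines: dtd vwxcx rhj ejncu qfyl uxt nus knweo xvqrp ktqgz nbq jpmpd kqugk xgbu mnh
Hunk 5: at line 7 remove [knweo,xvqrp,ktqgz] add [ctp,mncz] -> 14 lines: dtd vwxcx rhj ejncu qfyl uxt nus ctp mncz nbq jpmpd kqugk xgbu mnh
Hunk 6: at line 3 remove [ejncu] add [igg] -> 14 lines: dtd vwxcx rhj igg qfyl uxt nus ctp mncz nbq jpmpd kqugk xgbu mnh
Hunk 7: at line 1 remove [vwxcx] add [lmli,gxro,kcoa] -> 16 lines: dtd lmli gxro kcoa rhj igg qfyl uxt nus ctp mncz nbq jpmpd kqugk xgbu mnh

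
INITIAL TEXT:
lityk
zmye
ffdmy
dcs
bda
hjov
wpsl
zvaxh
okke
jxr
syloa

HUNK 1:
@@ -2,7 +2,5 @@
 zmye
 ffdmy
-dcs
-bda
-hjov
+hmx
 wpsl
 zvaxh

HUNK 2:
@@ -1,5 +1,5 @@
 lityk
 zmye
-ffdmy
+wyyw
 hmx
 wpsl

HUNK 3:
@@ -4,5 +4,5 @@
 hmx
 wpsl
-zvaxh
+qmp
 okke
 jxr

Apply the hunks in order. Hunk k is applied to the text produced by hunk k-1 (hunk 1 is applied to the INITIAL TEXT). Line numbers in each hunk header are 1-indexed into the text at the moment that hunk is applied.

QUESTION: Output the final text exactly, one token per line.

Hunk 1: at line 2 remove [dcs,bda,hjov] add [hmx] -> 9 lines: lityk zmye ffdmy hmx wpsl zvaxh okke jxr syloa
Hunk 2: at line 1 remove [ffdmy] add [wyyw] -> 9 lines: lityk zmye wyyw hmx wpsl zvaxh okke jxr syloa
Hunk 3: at line 4 remove [zvaxh] add [qmp] -> 9 lines: lityk zmye wyyw hmx wpsl qmp okke jxr syloa

Answer: lityk
zmye
wyyw
hmx
wpsl
qmp
okke
jxr
syloa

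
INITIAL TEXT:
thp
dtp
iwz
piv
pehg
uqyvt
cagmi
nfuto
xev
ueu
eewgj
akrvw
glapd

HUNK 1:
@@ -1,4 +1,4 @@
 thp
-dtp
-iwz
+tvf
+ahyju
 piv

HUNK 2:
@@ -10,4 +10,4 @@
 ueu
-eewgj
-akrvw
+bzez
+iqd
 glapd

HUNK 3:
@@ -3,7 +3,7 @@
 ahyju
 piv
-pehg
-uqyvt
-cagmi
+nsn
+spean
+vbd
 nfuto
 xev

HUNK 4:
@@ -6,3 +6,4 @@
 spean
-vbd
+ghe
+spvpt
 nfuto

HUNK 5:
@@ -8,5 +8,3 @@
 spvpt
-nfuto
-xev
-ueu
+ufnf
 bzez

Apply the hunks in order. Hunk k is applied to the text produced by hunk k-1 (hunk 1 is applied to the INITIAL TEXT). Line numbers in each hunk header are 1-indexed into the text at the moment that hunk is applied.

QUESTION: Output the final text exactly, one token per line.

Hunk 1: at line 1 remove [dtp,iwz] add [tvf,ahyju] -> 13 lines: thp tvf ahyju piv pehg uqyvt cagmi nfuto xev ueu eewgj akrvw glapd
Hunk 2: at line 10 remove [eewgj,akrvw] add [bzez,iqd] -> 13 lines: thp tvf ahyju piv pehg uqyvt cagmi nfuto xev ueu bzez iqd glapd
Hunk 3: at line 3 remove [pehg,uqyvt,cagmi] add [nsn,spean,vbd] -> 13 lines: thp tvf ahyju piv nsn spean vbd nfuto xev ueu bzez iqd glapd
Hunk 4: at line 6 remove [vbd] add [ghe,spvpt] -> 14 lines: thp tvf ahyju piv nsn spean ghe spvpt nfuto xev ueu bzez iqd glapd
Hunk 5: at line 8 remove [nfuto,xev,ueu] add [ufnf] -> 12 lines: thp tvf ahyju piv nsn spean ghe spvpt ufnf bzez iqd glapd

Answer: thp
tvf
ahyju
piv
nsn
spean
ghe
spvpt
ufnf
bzez
iqd
glapd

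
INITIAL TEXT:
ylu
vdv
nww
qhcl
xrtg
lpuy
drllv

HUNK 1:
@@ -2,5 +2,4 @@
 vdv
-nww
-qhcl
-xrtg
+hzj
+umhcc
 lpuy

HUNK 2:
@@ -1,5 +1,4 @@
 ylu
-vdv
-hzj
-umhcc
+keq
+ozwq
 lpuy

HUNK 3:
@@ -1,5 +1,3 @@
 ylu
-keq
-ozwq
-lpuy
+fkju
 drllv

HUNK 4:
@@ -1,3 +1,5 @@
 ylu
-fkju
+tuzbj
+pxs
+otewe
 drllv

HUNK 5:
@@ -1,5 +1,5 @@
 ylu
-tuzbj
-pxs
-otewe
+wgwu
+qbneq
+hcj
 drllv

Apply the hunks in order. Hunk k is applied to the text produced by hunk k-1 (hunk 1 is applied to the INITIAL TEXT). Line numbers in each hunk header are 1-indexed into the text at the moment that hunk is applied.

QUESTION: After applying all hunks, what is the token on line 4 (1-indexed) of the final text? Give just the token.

Answer: hcj

Derivation:
Hunk 1: at line 2 remove [nww,qhcl,xrtg] add [hzj,umhcc] -> 6 lines: ylu vdv hzj umhcc lpuy drllv
Hunk 2: at line 1 remove [vdv,hzj,umhcc] add [keq,ozwq] -> 5 lines: ylu keq ozwq lpuy drllv
Hunk 3: at line 1 remove [keq,ozwq,lpuy] add [fkju] -> 3 lines: ylu fkju drllv
Hunk 4: at line 1 remove [fkju] add [tuzbj,pxs,otewe] -> 5 lines: ylu tuzbj pxs otewe drllv
Hunk 5: at line 1 remove [tuzbj,pxs,otewe] add [wgwu,qbneq,hcj] -> 5 lines: ylu wgwu qbneq hcj drllv
Final line 4: hcj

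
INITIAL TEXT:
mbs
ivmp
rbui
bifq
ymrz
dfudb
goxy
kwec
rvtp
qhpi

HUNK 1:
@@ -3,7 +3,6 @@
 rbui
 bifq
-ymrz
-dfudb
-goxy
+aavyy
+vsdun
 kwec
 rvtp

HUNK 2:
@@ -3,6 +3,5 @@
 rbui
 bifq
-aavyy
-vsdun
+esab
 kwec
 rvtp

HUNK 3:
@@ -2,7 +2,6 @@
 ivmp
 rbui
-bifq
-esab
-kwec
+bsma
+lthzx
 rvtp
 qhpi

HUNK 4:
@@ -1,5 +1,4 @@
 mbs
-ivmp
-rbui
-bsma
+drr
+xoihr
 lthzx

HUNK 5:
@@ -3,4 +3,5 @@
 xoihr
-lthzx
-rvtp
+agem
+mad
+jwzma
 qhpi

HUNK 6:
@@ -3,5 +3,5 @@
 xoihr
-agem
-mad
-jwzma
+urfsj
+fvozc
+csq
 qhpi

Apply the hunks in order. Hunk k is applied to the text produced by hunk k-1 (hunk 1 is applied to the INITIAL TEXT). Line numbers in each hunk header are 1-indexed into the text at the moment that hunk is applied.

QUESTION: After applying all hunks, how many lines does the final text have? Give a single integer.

Hunk 1: at line 3 remove [ymrz,dfudb,goxy] add [aavyy,vsdun] -> 9 lines: mbs ivmp rbui bifq aavyy vsdun kwec rvtp qhpi
Hunk 2: at line 3 remove [aavyy,vsdun] add [esab] -> 8 lines: mbs ivmp rbui bifq esab kwec rvtp qhpi
Hunk 3: at line 2 remove [bifq,esab,kwec] add [bsma,lthzx] -> 7 lines: mbs ivmp rbui bsma lthzx rvtp qhpi
Hunk 4: at line 1 remove [ivmp,rbui,bsma] add [drr,xoihr] -> 6 lines: mbs drr xoihr lthzx rvtp qhpi
Hunk 5: at line 3 remove [lthzx,rvtp] add [agem,mad,jwzma] -> 7 lines: mbs drr xoihr agem mad jwzma qhpi
Hunk 6: at line 3 remove [agem,mad,jwzma] add [urfsj,fvozc,csq] -> 7 lines: mbs drr xoihr urfsj fvozc csq qhpi
Final line count: 7

Answer: 7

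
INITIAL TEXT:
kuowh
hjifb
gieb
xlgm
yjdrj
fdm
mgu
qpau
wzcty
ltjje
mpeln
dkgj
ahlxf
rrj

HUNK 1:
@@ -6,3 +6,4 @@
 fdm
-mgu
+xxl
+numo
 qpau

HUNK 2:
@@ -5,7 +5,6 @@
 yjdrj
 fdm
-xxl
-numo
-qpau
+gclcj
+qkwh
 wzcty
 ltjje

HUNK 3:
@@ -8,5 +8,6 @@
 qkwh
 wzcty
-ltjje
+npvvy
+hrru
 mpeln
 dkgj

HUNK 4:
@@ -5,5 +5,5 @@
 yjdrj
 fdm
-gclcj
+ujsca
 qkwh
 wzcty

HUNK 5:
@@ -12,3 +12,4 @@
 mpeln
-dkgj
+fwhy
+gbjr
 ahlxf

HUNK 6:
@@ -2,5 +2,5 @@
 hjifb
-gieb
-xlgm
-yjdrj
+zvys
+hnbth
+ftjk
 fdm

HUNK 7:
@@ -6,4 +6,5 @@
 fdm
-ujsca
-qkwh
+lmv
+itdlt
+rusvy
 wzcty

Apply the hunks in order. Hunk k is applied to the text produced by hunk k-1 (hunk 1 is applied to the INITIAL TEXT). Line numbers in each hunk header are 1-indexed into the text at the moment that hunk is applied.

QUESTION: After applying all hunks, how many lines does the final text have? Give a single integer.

Answer: 17

Derivation:
Hunk 1: at line 6 remove [mgu] add [xxl,numo] -> 15 lines: kuowh hjifb gieb xlgm yjdrj fdm xxl numo qpau wzcty ltjje mpeln dkgj ahlxf rrj
Hunk 2: at line 5 remove [xxl,numo,qpau] add [gclcj,qkwh] -> 14 lines: kuowh hjifb gieb xlgm yjdrj fdm gclcj qkwh wzcty ltjje mpeln dkgj ahlxf rrj
Hunk 3: at line 8 remove [ltjje] add [npvvy,hrru] -> 15 lines: kuowh hjifb gieb xlgm yjdrj fdm gclcj qkwh wzcty npvvy hrru mpeln dkgj ahlxf rrj
Hunk 4: at line 5 remove [gclcj] add [ujsca] -> 15 lines: kuowh hjifb gieb xlgm yjdrj fdm ujsca qkwh wzcty npvvy hrru mpeln dkgj ahlxf rrj
Hunk 5: at line 12 remove [dkgj] add [fwhy,gbjr] -> 16 lines: kuowh hjifb gieb xlgm yjdrj fdm ujsca qkwh wzcty npvvy hrru mpeln fwhy gbjr ahlxf rrj
Hunk 6: at line 2 remove [gieb,xlgm,yjdrj] add [zvys,hnbth,ftjk] -> 16 lines: kuowh hjifb zvys hnbth ftjk fdm ujsca qkwh wzcty npvvy hrru mpeln fwhy gbjr ahlxf rrj
Hunk 7: at line 6 remove [ujsca,qkwh] add [lmv,itdlt,rusvy] -> 17 lines: kuowh hjifb zvys hnbth ftjk fdm lmv itdlt rusvy wzcty npvvy hrru mpeln fwhy gbjr ahlxf rrj
Final line count: 17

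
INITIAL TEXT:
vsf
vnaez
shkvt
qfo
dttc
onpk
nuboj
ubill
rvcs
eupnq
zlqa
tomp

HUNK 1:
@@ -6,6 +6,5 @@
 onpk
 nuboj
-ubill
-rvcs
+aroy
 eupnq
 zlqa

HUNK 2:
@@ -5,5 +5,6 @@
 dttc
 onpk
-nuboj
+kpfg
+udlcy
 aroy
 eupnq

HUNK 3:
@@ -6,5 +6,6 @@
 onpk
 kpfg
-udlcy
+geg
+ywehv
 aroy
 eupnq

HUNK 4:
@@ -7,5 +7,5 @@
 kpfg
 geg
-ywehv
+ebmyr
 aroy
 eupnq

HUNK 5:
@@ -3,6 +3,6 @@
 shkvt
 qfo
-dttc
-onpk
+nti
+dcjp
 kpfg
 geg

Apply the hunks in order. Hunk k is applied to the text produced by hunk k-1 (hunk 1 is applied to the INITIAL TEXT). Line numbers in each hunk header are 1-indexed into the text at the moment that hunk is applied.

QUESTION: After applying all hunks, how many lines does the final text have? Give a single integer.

Hunk 1: at line 6 remove [ubill,rvcs] add [aroy] -> 11 lines: vsf vnaez shkvt qfo dttc onpk nuboj aroy eupnq zlqa tomp
Hunk 2: at line 5 remove [nuboj] add [kpfg,udlcy] -> 12 lines: vsf vnaez shkvt qfo dttc onpk kpfg udlcy aroy eupnq zlqa tomp
Hunk 3: at line 6 remove [udlcy] add [geg,ywehv] -> 13 lines: vsf vnaez shkvt qfo dttc onpk kpfg geg ywehv aroy eupnq zlqa tomp
Hunk 4: at line 7 remove [ywehv] add [ebmyr] -> 13 lines: vsf vnaez shkvt qfo dttc onpk kpfg geg ebmyr aroy eupnq zlqa tomp
Hunk 5: at line 3 remove [dttc,onpk] add [nti,dcjp] -> 13 lines: vsf vnaez shkvt qfo nti dcjp kpfg geg ebmyr aroy eupnq zlqa tomp
Final line count: 13

Answer: 13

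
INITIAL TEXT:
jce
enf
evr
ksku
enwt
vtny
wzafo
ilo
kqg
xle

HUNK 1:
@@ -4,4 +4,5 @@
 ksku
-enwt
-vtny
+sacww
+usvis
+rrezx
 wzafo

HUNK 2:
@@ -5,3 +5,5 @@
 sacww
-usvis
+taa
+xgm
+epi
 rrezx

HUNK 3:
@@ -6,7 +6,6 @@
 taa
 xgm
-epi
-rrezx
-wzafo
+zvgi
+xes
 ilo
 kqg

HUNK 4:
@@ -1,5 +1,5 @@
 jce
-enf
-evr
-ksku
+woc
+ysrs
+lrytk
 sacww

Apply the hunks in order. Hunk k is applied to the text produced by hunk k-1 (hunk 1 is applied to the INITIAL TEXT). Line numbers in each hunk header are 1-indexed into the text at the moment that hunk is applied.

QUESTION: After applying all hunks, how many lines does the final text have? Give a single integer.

Hunk 1: at line 4 remove [enwt,vtny] add [sacww,usvis,rrezx] -> 11 lines: jce enf evr ksku sacww usvis rrezx wzafo ilo kqg xle
Hunk 2: at line 5 remove [usvis] add [taa,xgm,epi] -> 13 lines: jce enf evr ksku sacww taa xgm epi rrezx wzafo ilo kqg xle
Hunk 3: at line 6 remove [epi,rrezx,wzafo] add [zvgi,xes] -> 12 lines: jce enf evr ksku sacww taa xgm zvgi xes ilo kqg xle
Hunk 4: at line 1 remove [enf,evr,ksku] add [woc,ysrs,lrytk] -> 12 lines: jce woc ysrs lrytk sacww taa xgm zvgi xes ilo kqg xle
Final line count: 12

Answer: 12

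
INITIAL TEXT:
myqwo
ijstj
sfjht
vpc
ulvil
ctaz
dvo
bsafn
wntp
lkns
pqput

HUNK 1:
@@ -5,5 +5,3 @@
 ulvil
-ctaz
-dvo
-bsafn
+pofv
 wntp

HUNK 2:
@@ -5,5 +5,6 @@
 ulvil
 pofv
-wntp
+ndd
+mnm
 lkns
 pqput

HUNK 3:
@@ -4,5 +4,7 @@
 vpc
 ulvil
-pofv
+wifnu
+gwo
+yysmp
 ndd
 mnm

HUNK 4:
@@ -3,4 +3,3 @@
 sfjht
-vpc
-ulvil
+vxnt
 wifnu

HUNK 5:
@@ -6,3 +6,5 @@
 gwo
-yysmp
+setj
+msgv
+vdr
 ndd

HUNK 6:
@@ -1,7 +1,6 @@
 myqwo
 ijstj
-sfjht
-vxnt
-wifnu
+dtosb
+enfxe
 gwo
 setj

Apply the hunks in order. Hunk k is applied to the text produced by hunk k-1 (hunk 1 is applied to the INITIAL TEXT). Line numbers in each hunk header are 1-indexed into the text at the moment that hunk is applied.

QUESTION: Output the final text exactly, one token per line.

Hunk 1: at line 5 remove [ctaz,dvo,bsafn] add [pofv] -> 9 lines: myqwo ijstj sfjht vpc ulvil pofv wntp lkns pqput
Hunk 2: at line 5 remove [wntp] add [ndd,mnm] -> 10 lines: myqwo ijstj sfjht vpc ulvil pofv ndd mnm lkns pqput
Hunk 3: at line 4 remove [pofv] add [wifnu,gwo,yysmp] -> 12 lines: myqwo ijstj sfjht vpc ulvil wifnu gwo yysmp ndd mnm lkns pqput
Hunk 4: at line 3 remove [vpc,ulvil] add [vxnt] -> 11 lines: myqwo ijstj sfjht vxnt wifnu gwo yysmp ndd mnm lkns pqput
Hunk 5: at line 6 remove [yysmp] add [setj,msgv,vdr] -> 13 lines: myqwo ijstj sfjht vxnt wifnu gwo setj msgv vdr ndd mnm lkns pqput
Hunk 6: at line 1 remove [sfjht,vxnt,wifnu] add [dtosb,enfxe] -> 12 lines: myqwo ijstj dtosb enfxe gwo setj msgv vdr ndd mnm lkns pqput

Answer: myqwo
ijstj
dtosb
enfxe
gwo
setj
msgv
vdr
ndd
mnm
lkns
pqput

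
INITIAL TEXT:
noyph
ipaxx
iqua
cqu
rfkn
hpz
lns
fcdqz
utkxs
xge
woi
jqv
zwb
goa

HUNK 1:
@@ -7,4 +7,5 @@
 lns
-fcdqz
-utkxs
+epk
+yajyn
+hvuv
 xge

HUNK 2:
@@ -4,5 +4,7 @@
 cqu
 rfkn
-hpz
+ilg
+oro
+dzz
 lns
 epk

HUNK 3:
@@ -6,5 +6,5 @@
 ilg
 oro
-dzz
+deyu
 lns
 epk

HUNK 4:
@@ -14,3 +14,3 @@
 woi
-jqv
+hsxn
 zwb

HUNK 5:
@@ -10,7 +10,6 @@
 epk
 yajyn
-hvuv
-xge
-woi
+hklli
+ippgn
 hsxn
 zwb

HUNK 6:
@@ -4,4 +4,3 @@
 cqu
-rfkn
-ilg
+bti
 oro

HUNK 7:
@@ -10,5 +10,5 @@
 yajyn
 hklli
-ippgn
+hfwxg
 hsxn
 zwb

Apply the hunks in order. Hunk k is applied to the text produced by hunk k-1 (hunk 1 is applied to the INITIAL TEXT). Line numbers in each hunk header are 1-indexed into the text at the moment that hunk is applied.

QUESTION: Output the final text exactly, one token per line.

Hunk 1: at line 7 remove [fcdqz,utkxs] add [epk,yajyn,hvuv] -> 15 lines: noyph ipaxx iqua cqu rfkn hpz lns epk yajyn hvuv xge woi jqv zwb goa
Hunk 2: at line 4 remove [hpz] add [ilg,oro,dzz] -> 17 lines: noyph ipaxx iqua cqu rfkn ilg oro dzz lns epk yajyn hvuv xge woi jqv zwb goa
Hunk 3: at line 6 remove [dzz] add [deyu] -> 17 lines: noyph ipaxx iqua cqu rfkn ilg oro deyu lns epk yajyn hvuv xge woi jqv zwb goa
Hunk 4: at line 14 remove [jqv] add [hsxn] -> 17 lines: noyph ipaxx iqua cqu rfkn ilg oro deyu lns epk yajyn hvuv xge woi hsxn zwb goa
Hunk 5: at line 10 remove [hvuv,xge,woi] add [hklli,ippgn] -> 16 lines: noyph ipaxx iqua cqu rfkn ilg oro deyu lns epk yajyn hklli ippgn hsxn zwb goa
Hunk 6: at line 4 remove [rfkn,ilg] add [bti] -> 15 lines: noyph ipaxx iqua cqu bti oro deyu lns epk yajyn hklli ippgn hsxn zwb goa
Hunk 7: at line 10 remove [ippgn] add [hfwxg] -> 15 lines: noyph ipaxx iqua cqu bti oro deyu lns epk yajyn hklli hfwxg hsxn zwb goa

Answer: noyph
ipaxx
iqua
cqu
bti
oro
deyu
lns
epk
yajyn
hklli
hfwxg
hsxn
zwb
goa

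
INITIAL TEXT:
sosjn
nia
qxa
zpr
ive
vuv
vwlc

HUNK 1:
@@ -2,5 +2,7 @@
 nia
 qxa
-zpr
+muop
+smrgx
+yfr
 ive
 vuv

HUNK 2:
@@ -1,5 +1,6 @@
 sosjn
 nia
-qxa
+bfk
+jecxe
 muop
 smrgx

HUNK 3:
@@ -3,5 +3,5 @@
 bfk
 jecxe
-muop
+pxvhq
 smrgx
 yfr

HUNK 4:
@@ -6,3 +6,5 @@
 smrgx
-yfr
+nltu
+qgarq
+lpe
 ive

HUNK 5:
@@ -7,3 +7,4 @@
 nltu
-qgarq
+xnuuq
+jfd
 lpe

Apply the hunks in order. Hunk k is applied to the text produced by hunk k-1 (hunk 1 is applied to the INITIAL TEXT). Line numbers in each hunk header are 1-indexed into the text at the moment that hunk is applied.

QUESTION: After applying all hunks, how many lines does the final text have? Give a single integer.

Hunk 1: at line 2 remove [zpr] add [muop,smrgx,yfr] -> 9 lines: sosjn nia qxa muop smrgx yfr ive vuv vwlc
Hunk 2: at line 1 remove [qxa] add [bfk,jecxe] -> 10 lines: sosjn nia bfk jecxe muop smrgx yfr ive vuv vwlc
Hunk 3: at line 3 remove [muop] add [pxvhq] -> 10 lines: sosjn nia bfk jecxe pxvhq smrgx yfr ive vuv vwlc
Hunk 4: at line 6 remove [yfr] add [nltu,qgarq,lpe] -> 12 lines: sosjn nia bfk jecxe pxvhq smrgx nltu qgarq lpe ive vuv vwlc
Hunk 5: at line 7 remove [qgarq] add [xnuuq,jfd] -> 13 lines: sosjn nia bfk jecxe pxvhq smrgx nltu xnuuq jfd lpe ive vuv vwlc
Final line count: 13

Answer: 13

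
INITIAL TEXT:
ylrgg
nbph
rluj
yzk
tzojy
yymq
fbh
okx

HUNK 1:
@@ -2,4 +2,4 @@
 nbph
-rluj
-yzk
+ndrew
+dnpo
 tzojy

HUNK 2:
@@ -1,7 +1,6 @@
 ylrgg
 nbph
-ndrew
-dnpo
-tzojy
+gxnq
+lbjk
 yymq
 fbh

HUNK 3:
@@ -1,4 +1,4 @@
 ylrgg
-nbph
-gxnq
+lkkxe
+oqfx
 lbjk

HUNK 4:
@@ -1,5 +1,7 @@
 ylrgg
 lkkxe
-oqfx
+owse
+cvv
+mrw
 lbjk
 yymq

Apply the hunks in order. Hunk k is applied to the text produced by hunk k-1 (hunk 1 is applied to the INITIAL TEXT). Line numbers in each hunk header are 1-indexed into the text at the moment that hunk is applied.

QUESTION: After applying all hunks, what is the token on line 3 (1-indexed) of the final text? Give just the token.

Hunk 1: at line 2 remove [rluj,yzk] add [ndrew,dnpo] -> 8 lines: ylrgg nbph ndrew dnpo tzojy yymq fbh okx
Hunk 2: at line 1 remove [ndrew,dnpo,tzojy] add [gxnq,lbjk] -> 7 lines: ylrgg nbph gxnq lbjk yymq fbh okx
Hunk 3: at line 1 remove [nbph,gxnq] add [lkkxe,oqfx] -> 7 lines: ylrgg lkkxe oqfx lbjk yymq fbh okx
Hunk 4: at line 1 remove [oqfx] add [owse,cvv,mrw] -> 9 lines: ylrgg lkkxe owse cvv mrw lbjk yymq fbh okx
Final line 3: owse

Answer: owse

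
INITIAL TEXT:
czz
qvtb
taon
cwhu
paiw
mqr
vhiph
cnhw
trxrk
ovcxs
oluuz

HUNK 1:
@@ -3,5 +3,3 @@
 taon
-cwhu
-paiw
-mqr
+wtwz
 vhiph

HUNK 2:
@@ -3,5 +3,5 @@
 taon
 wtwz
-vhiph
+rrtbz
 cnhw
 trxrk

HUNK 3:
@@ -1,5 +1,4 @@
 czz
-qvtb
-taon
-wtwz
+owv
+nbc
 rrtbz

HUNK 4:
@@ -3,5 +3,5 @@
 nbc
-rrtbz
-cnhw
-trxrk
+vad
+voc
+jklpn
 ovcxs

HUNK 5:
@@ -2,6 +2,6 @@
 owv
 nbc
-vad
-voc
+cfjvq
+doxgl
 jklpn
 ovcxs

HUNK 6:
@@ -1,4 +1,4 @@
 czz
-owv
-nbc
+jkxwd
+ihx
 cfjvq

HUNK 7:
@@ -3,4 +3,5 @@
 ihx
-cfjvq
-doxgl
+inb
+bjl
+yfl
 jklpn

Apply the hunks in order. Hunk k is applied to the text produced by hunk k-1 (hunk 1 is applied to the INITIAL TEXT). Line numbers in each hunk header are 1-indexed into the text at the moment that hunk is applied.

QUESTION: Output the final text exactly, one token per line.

Answer: czz
jkxwd
ihx
inb
bjl
yfl
jklpn
ovcxs
oluuz

Derivation:
Hunk 1: at line 3 remove [cwhu,paiw,mqr] add [wtwz] -> 9 lines: czz qvtb taon wtwz vhiph cnhw trxrk ovcxs oluuz
Hunk 2: at line 3 remove [vhiph] add [rrtbz] -> 9 lines: czz qvtb taon wtwz rrtbz cnhw trxrk ovcxs oluuz
Hunk 3: at line 1 remove [qvtb,taon,wtwz] add [owv,nbc] -> 8 lines: czz owv nbc rrtbz cnhw trxrk ovcxs oluuz
Hunk 4: at line 3 remove [rrtbz,cnhw,trxrk] add [vad,voc,jklpn] -> 8 lines: czz owv nbc vad voc jklpn ovcxs oluuz
Hunk 5: at line 2 remove [vad,voc] add [cfjvq,doxgl] -> 8 lines: czz owv nbc cfjvq doxgl jklpn ovcxs oluuz
Hunk 6: at line 1 remove [owv,nbc] add [jkxwd,ihx] -> 8 lines: czz jkxwd ihx cfjvq doxgl jklpn ovcxs oluuz
Hunk 7: at line 3 remove [cfjvq,doxgl] add [inb,bjl,yfl] -> 9 lines: czz jkxwd ihx inb bjl yfl jklpn ovcxs oluuz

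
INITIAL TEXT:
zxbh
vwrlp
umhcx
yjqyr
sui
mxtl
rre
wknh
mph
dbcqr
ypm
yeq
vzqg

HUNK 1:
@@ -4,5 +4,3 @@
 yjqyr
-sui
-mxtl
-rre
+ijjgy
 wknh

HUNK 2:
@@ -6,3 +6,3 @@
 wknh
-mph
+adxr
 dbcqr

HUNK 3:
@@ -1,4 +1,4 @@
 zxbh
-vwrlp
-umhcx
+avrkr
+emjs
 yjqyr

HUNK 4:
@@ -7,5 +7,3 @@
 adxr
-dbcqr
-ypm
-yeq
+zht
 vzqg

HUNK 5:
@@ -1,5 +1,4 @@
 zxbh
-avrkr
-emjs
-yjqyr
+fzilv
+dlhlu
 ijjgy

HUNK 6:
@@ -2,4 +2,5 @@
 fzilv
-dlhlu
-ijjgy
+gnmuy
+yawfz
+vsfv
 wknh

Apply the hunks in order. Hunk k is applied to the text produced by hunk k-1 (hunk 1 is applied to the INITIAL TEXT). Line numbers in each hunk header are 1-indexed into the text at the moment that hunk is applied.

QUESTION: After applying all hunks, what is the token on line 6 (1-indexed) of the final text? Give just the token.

Answer: wknh

Derivation:
Hunk 1: at line 4 remove [sui,mxtl,rre] add [ijjgy] -> 11 lines: zxbh vwrlp umhcx yjqyr ijjgy wknh mph dbcqr ypm yeq vzqg
Hunk 2: at line 6 remove [mph] add [adxr] -> 11 lines: zxbh vwrlp umhcx yjqyr ijjgy wknh adxr dbcqr ypm yeq vzqg
Hunk 3: at line 1 remove [vwrlp,umhcx] add [avrkr,emjs] -> 11 lines: zxbh avrkr emjs yjqyr ijjgy wknh adxr dbcqr ypm yeq vzqg
Hunk 4: at line 7 remove [dbcqr,ypm,yeq] add [zht] -> 9 lines: zxbh avrkr emjs yjqyr ijjgy wknh adxr zht vzqg
Hunk 5: at line 1 remove [avrkr,emjs,yjqyr] add [fzilv,dlhlu] -> 8 lines: zxbh fzilv dlhlu ijjgy wknh adxr zht vzqg
Hunk 6: at line 2 remove [dlhlu,ijjgy] add [gnmuy,yawfz,vsfv] -> 9 lines: zxbh fzilv gnmuy yawfz vsfv wknh adxr zht vzqg
Final line 6: wknh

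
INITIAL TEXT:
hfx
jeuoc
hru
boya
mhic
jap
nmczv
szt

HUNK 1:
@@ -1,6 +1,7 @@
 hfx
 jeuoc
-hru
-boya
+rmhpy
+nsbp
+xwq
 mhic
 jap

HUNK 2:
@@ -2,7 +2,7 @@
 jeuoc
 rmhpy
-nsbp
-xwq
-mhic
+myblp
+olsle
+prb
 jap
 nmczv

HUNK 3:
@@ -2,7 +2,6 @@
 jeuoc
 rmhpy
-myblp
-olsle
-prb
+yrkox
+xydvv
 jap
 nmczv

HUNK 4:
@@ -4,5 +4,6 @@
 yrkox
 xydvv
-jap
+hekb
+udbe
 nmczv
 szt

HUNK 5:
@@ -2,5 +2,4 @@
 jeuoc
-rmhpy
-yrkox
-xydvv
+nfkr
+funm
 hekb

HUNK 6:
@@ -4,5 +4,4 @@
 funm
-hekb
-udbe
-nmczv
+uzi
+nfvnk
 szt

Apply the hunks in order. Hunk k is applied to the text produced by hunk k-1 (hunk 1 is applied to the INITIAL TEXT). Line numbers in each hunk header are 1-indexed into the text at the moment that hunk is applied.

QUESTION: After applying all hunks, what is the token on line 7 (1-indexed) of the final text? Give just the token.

Hunk 1: at line 1 remove [hru,boya] add [rmhpy,nsbp,xwq] -> 9 lines: hfx jeuoc rmhpy nsbp xwq mhic jap nmczv szt
Hunk 2: at line 2 remove [nsbp,xwq,mhic] add [myblp,olsle,prb] -> 9 lines: hfx jeuoc rmhpy myblp olsle prb jap nmczv szt
Hunk 3: at line 2 remove [myblp,olsle,prb] add [yrkox,xydvv] -> 8 lines: hfx jeuoc rmhpy yrkox xydvv jap nmczv szt
Hunk 4: at line 4 remove [jap] add [hekb,udbe] -> 9 lines: hfx jeuoc rmhpy yrkox xydvv hekb udbe nmczv szt
Hunk 5: at line 2 remove [rmhpy,yrkox,xydvv] add [nfkr,funm] -> 8 lines: hfx jeuoc nfkr funm hekb udbe nmczv szt
Hunk 6: at line 4 remove [hekb,udbe,nmczv] add [uzi,nfvnk] -> 7 lines: hfx jeuoc nfkr funm uzi nfvnk szt
Final line 7: szt

Answer: szt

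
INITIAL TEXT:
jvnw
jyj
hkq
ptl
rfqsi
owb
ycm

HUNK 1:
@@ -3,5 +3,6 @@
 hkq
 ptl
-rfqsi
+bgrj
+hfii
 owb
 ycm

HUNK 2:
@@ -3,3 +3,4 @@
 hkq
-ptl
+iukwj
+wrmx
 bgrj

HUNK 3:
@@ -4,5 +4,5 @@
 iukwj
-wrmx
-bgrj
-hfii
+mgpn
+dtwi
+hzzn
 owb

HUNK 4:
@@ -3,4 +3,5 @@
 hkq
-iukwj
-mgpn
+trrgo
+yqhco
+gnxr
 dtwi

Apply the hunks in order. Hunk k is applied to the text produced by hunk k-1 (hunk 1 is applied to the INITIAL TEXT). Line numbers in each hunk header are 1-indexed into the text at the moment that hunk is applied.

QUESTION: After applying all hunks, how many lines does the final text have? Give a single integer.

Answer: 10

Derivation:
Hunk 1: at line 3 remove [rfqsi] add [bgrj,hfii] -> 8 lines: jvnw jyj hkq ptl bgrj hfii owb ycm
Hunk 2: at line 3 remove [ptl] add [iukwj,wrmx] -> 9 lines: jvnw jyj hkq iukwj wrmx bgrj hfii owb ycm
Hunk 3: at line 4 remove [wrmx,bgrj,hfii] add [mgpn,dtwi,hzzn] -> 9 lines: jvnw jyj hkq iukwj mgpn dtwi hzzn owb ycm
Hunk 4: at line 3 remove [iukwj,mgpn] add [trrgo,yqhco,gnxr] -> 10 lines: jvnw jyj hkq trrgo yqhco gnxr dtwi hzzn owb ycm
Final line count: 10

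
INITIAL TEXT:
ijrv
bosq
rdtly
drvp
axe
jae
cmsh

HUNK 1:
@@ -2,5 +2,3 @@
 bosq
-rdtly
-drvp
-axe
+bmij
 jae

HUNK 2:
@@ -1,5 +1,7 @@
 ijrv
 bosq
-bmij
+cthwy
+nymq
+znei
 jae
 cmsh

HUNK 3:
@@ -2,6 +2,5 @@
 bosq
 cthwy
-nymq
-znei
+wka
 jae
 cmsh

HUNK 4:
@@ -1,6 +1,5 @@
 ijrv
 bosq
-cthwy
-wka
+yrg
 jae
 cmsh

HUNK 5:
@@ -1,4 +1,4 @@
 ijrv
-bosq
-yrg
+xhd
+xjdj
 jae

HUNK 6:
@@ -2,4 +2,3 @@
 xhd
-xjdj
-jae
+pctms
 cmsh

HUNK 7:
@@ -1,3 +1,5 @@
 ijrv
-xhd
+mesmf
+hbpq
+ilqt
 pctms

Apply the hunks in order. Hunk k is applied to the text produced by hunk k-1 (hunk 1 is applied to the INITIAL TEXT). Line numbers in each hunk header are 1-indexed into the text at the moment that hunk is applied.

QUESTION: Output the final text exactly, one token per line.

Hunk 1: at line 2 remove [rdtly,drvp,axe] add [bmij] -> 5 lines: ijrv bosq bmij jae cmsh
Hunk 2: at line 1 remove [bmij] add [cthwy,nymq,znei] -> 7 lines: ijrv bosq cthwy nymq znei jae cmsh
Hunk 3: at line 2 remove [nymq,znei] add [wka] -> 6 lines: ijrv bosq cthwy wka jae cmsh
Hunk 4: at line 1 remove [cthwy,wka] add [yrg] -> 5 lines: ijrv bosq yrg jae cmsh
Hunk 5: at line 1 remove [bosq,yrg] add [xhd,xjdj] -> 5 lines: ijrv xhd xjdj jae cmsh
Hunk 6: at line 2 remove [xjdj,jae] add [pctms] -> 4 lines: ijrv xhd pctms cmsh
Hunk 7: at line 1 remove [xhd] add [mesmf,hbpq,ilqt] -> 6 lines: ijrv mesmf hbpq ilqt pctms cmsh

Answer: ijrv
mesmf
hbpq
ilqt
pctms
cmsh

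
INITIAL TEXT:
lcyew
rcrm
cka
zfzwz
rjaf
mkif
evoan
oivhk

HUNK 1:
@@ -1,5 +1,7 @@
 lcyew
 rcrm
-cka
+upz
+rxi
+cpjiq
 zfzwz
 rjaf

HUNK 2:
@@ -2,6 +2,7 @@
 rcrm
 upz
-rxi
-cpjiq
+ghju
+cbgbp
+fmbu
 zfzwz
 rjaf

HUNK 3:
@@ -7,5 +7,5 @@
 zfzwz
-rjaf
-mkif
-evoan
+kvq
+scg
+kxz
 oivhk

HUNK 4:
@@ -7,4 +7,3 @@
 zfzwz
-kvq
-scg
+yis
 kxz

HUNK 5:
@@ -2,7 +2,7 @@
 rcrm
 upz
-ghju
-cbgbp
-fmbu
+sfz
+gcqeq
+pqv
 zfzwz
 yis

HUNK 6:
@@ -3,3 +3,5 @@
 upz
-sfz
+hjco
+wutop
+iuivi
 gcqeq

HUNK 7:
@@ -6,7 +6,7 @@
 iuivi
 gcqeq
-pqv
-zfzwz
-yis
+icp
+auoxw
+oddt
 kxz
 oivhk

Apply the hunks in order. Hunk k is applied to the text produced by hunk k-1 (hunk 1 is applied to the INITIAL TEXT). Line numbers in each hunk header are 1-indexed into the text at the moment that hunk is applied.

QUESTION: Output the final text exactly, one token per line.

Answer: lcyew
rcrm
upz
hjco
wutop
iuivi
gcqeq
icp
auoxw
oddt
kxz
oivhk

Derivation:
Hunk 1: at line 1 remove [cka] add [upz,rxi,cpjiq] -> 10 lines: lcyew rcrm upz rxi cpjiq zfzwz rjaf mkif evoan oivhk
Hunk 2: at line 2 remove [rxi,cpjiq] add [ghju,cbgbp,fmbu] -> 11 lines: lcyew rcrm upz ghju cbgbp fmbu zfzwz rjaf mkif evoan oivhk
Hunk 3: at line 7 remove [rjaf,mkif,evoan] add [kvq,scg,kxz] -> 11 lines: lcyew rcrm upz ghju cbgbp fmbu zfzwz kvq scg kxz oivhk
Hunk 4: at line 7 remove [kvq,scg] add [yis] -> 10 lines: lcyew rcrm upz ghju cbgbp fmbu zfzwz yis kxz oivhk
Hunk 5: at line 2 remove [ghju,cbgbp,fmbu] add [sfz,gcqeq,pqv] -> 10 lines: lcyew rcrm upz sfz gcqeq pqv zfzwz yis kxz oivhk
Hunk 6: at line 3 remove [sfz] add [hjco,wutop,iuivi] -> 12 lines: lcyew rcrm upz hjco wutop iuivi gcqeq pqv zfzwz yis kxz oivhk
Hunk 7: at line 6 remove [pqv,zfzwz,yis] add [icp,auoxw,oddt] -> 12 lines: lcyew rcrm upz hjco wutop iuivi gcqeq icp auoxw oddt kxz oivhk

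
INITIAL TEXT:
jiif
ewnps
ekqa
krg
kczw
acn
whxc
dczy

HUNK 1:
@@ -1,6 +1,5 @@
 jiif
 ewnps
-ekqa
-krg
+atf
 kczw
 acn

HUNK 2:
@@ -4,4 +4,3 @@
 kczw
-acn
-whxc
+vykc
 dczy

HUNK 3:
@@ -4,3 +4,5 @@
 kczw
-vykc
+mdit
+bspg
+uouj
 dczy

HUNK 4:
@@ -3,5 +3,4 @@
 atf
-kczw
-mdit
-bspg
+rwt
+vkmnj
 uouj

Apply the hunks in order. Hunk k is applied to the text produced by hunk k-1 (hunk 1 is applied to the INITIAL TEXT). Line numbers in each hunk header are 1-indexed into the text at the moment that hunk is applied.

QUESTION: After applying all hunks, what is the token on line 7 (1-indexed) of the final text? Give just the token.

Answer: dczy

Derivation:
Hunk 1: at line 1 remove [ekqa,krg] add [atf] -> 7 lines: jiif ewnps atf kczw acn whxc dczy
Hunk 2: at line 4 remove [acn,whxc] add [vykc] -> 6 lines: jiif ewnps atf kczw vykc dczy
Hunk 3: at line 4 remove [vykc] add [mdit,bspg,uouj] -> 8 lines: jiif ewnps atf kczw mdit bspg uouj dczy
Hunk 4: at line 3 remove [kczw,mdit,bspg] add [rwt,vkmnj] -> 7 lines: jiif ewnps atf rwt vkmnj uouj dczy
Final line 7: dczy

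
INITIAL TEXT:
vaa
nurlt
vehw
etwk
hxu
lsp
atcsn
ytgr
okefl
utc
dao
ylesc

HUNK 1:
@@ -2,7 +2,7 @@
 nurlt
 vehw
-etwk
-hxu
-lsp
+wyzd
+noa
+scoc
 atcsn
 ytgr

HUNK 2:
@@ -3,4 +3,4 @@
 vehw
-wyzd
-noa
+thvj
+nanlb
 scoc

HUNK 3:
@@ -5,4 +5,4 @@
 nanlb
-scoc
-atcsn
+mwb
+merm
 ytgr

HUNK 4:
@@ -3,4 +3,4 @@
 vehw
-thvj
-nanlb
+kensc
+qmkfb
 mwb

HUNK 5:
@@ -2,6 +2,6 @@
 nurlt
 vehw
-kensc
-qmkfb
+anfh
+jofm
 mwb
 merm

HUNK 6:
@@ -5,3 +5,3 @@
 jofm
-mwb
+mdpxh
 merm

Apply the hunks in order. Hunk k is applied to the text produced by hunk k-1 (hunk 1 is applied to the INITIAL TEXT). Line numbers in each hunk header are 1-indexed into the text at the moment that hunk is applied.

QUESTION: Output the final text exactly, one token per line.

Hunk 1: at line 2 remove [etwk,hxu,lsp] add [wyzd,noa,scoc] -> 12 lines: vaa nurlt vehw wyzd noa scoc atcsn ytgr okefl utc dao ylesc
Hunk 2: at line 3 remove [wyzd,noa] add [thvj,nanlb] -> 12 lines: vaa nurlt vehw thvj nanlb scoc atcsn ytgr okefl utc dao ylesc
Hunk 3: at line 5 remove [scoc,atcsn] add [mwb,merm] -> 12 lines: vaa nurlt vehw thvj nanlb mwb merm ytgr okefl utc dao ylesc
Hunk 4: at line 3 remove [thvj,nanlb] add [kensc,qmkfb] -> 12 lines: vaa nurlt vehw kensc qmkfb mwb merm ytgr okefl utc dao ylesc
Hunk 5: at line 2 remove [kensc,qmkfb] add [anfh,jofm] -> 12 lines: vaa nurlt vehw anfh jofm mwb merm ytgr okefl utc dao ylesc
Hunk 6: at line 5 remove [mwb] add [mdpxh] -> 12 lines: vaa nurlt vehw anfh jofm mdpxh merm ytgr okefl utc dao ylesc

Answer: vaa
nurlt
vehw
anfh
jofm
mdpxh
merm
ytgr
okefl
utc
dao
ylesc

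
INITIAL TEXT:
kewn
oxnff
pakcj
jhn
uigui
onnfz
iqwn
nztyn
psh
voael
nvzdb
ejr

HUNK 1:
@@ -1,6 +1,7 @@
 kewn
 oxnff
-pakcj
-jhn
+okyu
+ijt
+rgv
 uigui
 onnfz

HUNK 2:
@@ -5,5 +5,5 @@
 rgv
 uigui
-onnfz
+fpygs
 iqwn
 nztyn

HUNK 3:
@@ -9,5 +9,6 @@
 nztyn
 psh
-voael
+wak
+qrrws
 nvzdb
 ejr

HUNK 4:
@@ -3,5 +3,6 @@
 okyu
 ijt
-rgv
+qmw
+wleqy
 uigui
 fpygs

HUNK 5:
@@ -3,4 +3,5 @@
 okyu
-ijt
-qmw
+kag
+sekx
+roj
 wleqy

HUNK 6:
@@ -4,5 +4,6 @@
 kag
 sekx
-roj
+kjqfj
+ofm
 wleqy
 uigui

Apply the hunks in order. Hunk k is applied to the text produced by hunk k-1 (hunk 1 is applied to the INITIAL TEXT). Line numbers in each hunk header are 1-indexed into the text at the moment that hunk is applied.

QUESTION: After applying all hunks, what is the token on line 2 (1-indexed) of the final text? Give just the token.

Hunk 1: at line 1 remove [pakcj,jhn] add [okyu,ijt,rgv] -> 13 lines: kewn oxnff okyu ijt rgv uigui onnfz iqwn nztyn psh voael nvzdb ejr
Hunk 2: at line 5 remove [onnfz] add [fpygs] -> 13 lines: kewn oxnff okyu ijt rgv uigui fpygs iqwn nztyn psh voael nvzdb ejr
Hunk 3: at line 9 remove [voael] add [wak,qrrws] -> 14 lines: kewn oxnff okyu ijt rgv uigui fpygs iqwn nztyn psh wak qrrws nvzdb ejr
Hunk 4: at line 3 remove [rgv] add [qmw,wleqy] -> 15 lines: kewn oxnff okyu ijt qmw wleqy uigui fpygs iqwn nztyn psh wak qrrws nvzdb ejr
Hunk 5: at line 3 remove [ijt,qmw] add [kag,sekx,roj] -> 16 lines: kewn oxnff okyu kag sekx roj wleqy uigui fpygs iqwn nztyn psh wak qrrws nvzdb ejr
Hunk 6: at line 4 remove [roj] add [kjqfj,ofm] -> 17 lines: kewn oxnff okyu kag sekx kjqfj ofm wleqy uigui fpygs iqwn nztyn psh wak qrrws nvzdb ejr
Final line 2: oxnff

Answer: oxnff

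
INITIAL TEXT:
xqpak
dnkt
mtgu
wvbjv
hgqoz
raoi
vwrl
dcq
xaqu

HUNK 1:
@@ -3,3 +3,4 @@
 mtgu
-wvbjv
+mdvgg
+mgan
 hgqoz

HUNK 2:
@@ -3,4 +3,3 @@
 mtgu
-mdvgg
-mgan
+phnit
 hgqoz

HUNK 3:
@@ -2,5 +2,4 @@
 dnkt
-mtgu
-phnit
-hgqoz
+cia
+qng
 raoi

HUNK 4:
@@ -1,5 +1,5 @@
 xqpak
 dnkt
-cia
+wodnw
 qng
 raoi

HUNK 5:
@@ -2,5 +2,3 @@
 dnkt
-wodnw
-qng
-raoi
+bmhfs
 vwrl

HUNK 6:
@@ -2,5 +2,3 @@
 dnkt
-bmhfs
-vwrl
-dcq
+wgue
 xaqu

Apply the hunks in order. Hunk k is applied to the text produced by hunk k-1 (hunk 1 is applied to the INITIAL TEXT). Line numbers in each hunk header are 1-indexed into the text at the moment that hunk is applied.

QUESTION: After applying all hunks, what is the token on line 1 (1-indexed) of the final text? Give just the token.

Hunk 1: at line 3 remove [wvbjv] add [mdvgg,mgan] -> 10 lines: xqpak dnkt mtgu mdvgg mgan hgqoz raoi vwrl dcq xaqu
Hunk 2: at line 3 remove [mdvgg,mgan] add [phnit] -> 9 lines: xqpak dnkt mtgu phnit hgqoz raoi vwrl dcq xaqu
Hunk 3: at line 2 remove [mtgu,phnit,hgqoz] add [cia,qng] -> 8 lines: xqpak dnkt cia qng raoi vwrl dcq xaqu
Hunk 4: at line 1 remove [cia] add [wodnw] -> 8 lines: xqpak dnkt wodnw qng raoi vwrl dcq xaqu
Hunk 5: at line 2 remove [wodnw,qng,raoi] add [bmhfs] -> 6 lines: xqpak dnkt bmhfs vwrl dcq xaqu
Hunk 6: at line 2 remove [bmhfs,vwrl,dcq] add [wgue] -> 4 lines: xqpak dnkt wgue xaqu
Final line 1: xqpak

Answer: xqpak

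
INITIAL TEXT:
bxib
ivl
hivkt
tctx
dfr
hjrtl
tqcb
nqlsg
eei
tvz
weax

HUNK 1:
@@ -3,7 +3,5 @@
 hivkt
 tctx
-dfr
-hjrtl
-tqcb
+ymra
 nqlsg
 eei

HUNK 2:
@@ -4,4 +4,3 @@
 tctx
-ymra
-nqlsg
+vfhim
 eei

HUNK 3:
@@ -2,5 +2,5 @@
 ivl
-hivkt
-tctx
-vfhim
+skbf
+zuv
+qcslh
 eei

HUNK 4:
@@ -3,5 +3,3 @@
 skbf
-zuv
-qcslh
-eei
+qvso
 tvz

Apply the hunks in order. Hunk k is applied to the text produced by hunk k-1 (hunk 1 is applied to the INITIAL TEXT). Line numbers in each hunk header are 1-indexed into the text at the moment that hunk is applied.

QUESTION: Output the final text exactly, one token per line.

Answer: bxib
ivl
skbf
qvso
tvz
weax

Derivation:
Hunk 1: at line 3 remove [dfr,hjrtl,tqcb] add [ymra] -> 9 lines: bxib ivl hivkt tctx ymra nqlsg eei tvz weax
Hunk 2: at line 4 remove [ymra,nqlsg] add [vfhim] -> 8 lines: bxib ivl hivkt tctx vfhim eei tvz weax
Hunk 3: at line 2 remove [hivkt,tctx,vfhim] add [skbf,zuv,qcslh] -> 8 lines: bxib ivl skbf zuv qcslh eei tvz weax
Hunk 4: at line 3 remove [zuv,qcslh,eei] add [qvso] -> 6 lines: bxib ivl skbf qvso tvz weax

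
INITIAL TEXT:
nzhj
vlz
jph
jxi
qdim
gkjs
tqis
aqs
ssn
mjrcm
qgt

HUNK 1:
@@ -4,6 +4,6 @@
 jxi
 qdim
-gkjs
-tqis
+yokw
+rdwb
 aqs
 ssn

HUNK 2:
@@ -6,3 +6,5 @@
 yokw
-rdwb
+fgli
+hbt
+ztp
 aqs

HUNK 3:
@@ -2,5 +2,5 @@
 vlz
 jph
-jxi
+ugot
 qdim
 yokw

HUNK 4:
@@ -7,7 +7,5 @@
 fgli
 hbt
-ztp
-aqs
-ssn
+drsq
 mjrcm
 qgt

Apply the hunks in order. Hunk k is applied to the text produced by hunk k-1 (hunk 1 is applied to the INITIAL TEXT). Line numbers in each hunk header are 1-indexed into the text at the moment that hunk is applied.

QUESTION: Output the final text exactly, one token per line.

Hunk 1: at line 4 remove [gkjs,tqis] add [yokw,rdwb] -> 11 lines: nzhj vlz jph jxi qdim yokw rdwb aqs ssn mjrcm qgt
Hunk 2: at line 6 remove [rdwb] add [fgli,hbt,ztp] -> 13 lines: nzhj vlz jph jxi qdim yokw fgli hbt ztp aqs ssn mjrcm qgt
Hunk 3: at line 2 remove [jxi] add [ugot] -> 13 lines: nzhj vlz jph ugot qdim yokw fgli hbt ztp aqs ssn mjrcm qgt
Hunk 4: at line 7 remove [ztp,aqs,ssn] add [drsq] -> 11 lines: nzhj vlz jph ugot qdim yokw fgli hbt drsq mjrcm qgt

Answer: nzhj
vlz
jph
ugot
qdim
yokw
fgli
hbt
drsq
mjrcm
qgt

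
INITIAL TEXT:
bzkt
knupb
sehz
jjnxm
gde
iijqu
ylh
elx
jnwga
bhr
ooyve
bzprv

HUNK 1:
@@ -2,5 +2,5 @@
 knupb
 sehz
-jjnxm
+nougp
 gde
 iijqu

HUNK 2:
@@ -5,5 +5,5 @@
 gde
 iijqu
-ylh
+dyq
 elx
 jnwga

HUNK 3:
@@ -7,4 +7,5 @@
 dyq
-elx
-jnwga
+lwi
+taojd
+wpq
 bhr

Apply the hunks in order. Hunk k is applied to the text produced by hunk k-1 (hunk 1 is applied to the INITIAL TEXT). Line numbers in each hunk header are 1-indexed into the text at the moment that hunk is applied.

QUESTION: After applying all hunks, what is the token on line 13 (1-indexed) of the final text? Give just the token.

Answer: bzprv

Derivation:
Hunk 1: at line 2 remove [jjnxm] add [nougp] -> 12 lines: bzkt knupb sehz nougp gde iijqu ylh elx jnwga bhr ooyve bzprv
Hunk 2: at line 5 remove [ylh] add [dyq] -> 12 lines: bzkt knupb sehz nougp gde iijqu dyq elx jnwga bhr ooyve bzprv
Hunk 3: at line 7 remove [elx,jnwga] add [lwi,taojd,wpq] -> 13 lines: bzkt knupb sehz nougp gde iijqu dyq lwi taojd wpq bhr ooyve bzprv
Final line 13: bzprv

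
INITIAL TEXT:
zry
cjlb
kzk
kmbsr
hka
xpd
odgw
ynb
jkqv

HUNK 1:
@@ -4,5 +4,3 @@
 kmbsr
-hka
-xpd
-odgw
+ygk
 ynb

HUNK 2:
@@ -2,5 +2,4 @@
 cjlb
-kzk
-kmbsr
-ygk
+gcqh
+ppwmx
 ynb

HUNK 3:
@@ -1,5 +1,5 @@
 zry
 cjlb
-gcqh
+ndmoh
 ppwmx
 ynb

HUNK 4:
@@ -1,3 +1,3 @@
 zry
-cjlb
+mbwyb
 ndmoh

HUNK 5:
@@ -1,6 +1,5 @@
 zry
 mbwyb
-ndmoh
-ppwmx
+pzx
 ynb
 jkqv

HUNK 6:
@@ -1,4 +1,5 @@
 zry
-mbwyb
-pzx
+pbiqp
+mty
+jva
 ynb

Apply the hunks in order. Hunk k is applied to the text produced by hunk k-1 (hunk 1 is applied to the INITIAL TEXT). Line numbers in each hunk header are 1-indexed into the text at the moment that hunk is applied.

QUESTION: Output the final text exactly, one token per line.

Hunk 1: at line 4 remove [hka,xpd,odgw] add [ygk] -> 7 lines: zry cjlb kzk kmbsr ygk ynb jkqv
Hunk 2: at line 2 remove [kzk,kmbsr,ygk] add [gcqh,ppwmx] -> 6 lines: zry cjlb gcqh ppwmx ynb jkqv
Hunk 3: at line 1 remove [gcqh] add [ndmoh] -> 6 lines: zry cjlb ndmoh ppwmx ynb jkqv
Hunk 4: at line 1 remove [cjlb] add [mbwyb] -> 6 lines: zry mbwyb ndmoh ppwmx ynb jkqv
Hunk 5: at line 1 remove [ndmoh,ppwmx] add [pzx] -> 5 lines: zry mbwyb pzx ynb jkqv
Hunk 6: at line 1 remove [mbwyb,pzx] add [pbiqp,mty,jva] -> 6 lines: zry pbiqp mty jva ynb jkqv

Answer: zry
pbiqp
mty
jva
ynb
jkqv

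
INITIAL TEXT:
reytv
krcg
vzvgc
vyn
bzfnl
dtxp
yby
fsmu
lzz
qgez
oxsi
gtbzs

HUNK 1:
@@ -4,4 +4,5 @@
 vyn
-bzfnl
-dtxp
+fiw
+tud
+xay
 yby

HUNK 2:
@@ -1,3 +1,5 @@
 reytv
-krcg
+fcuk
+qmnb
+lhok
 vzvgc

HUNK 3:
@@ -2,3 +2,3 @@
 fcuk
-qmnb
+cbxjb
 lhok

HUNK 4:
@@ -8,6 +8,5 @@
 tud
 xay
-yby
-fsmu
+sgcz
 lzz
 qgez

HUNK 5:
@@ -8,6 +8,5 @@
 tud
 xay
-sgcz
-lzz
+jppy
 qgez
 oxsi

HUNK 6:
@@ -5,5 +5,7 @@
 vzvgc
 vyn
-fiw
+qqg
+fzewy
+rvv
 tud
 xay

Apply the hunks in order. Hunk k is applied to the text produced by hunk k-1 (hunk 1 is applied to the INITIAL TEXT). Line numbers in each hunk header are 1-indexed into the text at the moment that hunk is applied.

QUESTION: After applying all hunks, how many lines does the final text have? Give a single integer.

Answer: 15

Derivation:
Hunk 1: at line 4 remove [bzfnl,dtxp] add [fiw,tud,xay] -> 13 lines: reytv krcg vzvgc vyn fiw tud xay yby fsmu lzz qgez oxsi gtbzs
Hunk 2: at line 1 remove [krcg] add [fcuk,qmnb,lhok] -> 15 lines: reytv fcuk qmnb lhok vzvgc vyn fiw tud xay yby fsmu lzz qgez oxsi gtbzs
Hunk 3: at line 2 remove [qmnb] add [cbxjb] -> 15 lines: reytv fcuk cbxjb lhok vzvgc vyn fiw tud xay yby fsmu lzz qgez oxsi gtbzs
Hunk 4: at line 8 remove [yby,fsmu] add [sgcz] -> 14 lines: reytv fcuk cbxjb lhok vzvgc vyn fiw tud xay sgcz lzz qgez oxsi gtbzs
Hunk 5: at line 8 remove [sgcz,lzz] add [jppy] -> 13 lines: reytv fcuk cbxjb lhok vzvgc vyn fiw tud xay jppy qgez oxsi gtbzs
Hunk 6: at line 5 remove [fiw] add [qqg,fzewy,rvv] -> 15 lines: reytv fcuk cbxjb lhok vzvgc vyn qqg fzewy rvv tud xay jppy qgez oxsi gtbzs
Final line count: 15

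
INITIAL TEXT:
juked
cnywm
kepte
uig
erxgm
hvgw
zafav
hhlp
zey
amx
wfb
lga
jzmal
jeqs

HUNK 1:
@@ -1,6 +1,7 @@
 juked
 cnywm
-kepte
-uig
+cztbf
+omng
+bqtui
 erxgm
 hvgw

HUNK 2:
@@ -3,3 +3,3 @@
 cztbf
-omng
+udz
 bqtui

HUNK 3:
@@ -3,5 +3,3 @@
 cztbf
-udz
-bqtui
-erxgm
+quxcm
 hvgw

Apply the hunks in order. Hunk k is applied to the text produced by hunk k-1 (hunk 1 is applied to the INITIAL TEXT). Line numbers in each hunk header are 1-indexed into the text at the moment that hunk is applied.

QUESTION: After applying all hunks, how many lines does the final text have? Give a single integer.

Hunk 1: at line 1 remove [kepte,uig] add [cztbf,omng,bqtui] -> 15 lines: juked cnywm cztbf omng bqtui erxgm hvgw zafav hhlp zey amx wfb lga jzmal jeqs
Hunk 2: at line 3 remove [omng] add [udz] -> 15 lines: juked cnywm cztbf udz bqtui erxgm hvgw zafav hhlp zey amx wfb lga jzmal jeqs
Hunk 3: at line 3 remove [udz,bqtui,erxgm] add [quxcm] -> 13 lines: juked cnywm cztbf quxcm hvgw zafav hhlp zey amx wfb lga jzmal jeqs
Final line count: 13

Answer: 13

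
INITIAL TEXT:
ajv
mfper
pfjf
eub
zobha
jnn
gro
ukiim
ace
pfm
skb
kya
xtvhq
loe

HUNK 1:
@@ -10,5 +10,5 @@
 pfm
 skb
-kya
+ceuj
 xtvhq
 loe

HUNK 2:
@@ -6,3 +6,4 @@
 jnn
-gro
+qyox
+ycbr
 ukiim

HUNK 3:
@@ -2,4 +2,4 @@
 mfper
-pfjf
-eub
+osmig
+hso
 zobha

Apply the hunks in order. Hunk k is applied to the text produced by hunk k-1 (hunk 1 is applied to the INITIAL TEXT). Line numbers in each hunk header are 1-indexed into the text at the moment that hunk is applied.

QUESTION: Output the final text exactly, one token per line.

Hunk 1: at line 10 remove [kya] add [ceuj] -> 14 lines: ajv mfper pfjf eub zobha jnn gro ukiim ace pfm skb ceuj xtvhq loe
Hunk 2: at line 6 remove [gro] add [qyox,ycbr] -> 15 lines: ajv mfper pfjf eub zobha jnn qyox ycbr ukiim ace pfm skb ceuj xtvhq loe
Hunk 3: at line 2 remove [pfjf,eub] add [osmig,hso] -> 15 lines: ajv mfper osmig hso zobha jnn qyox ycbr ukiim ace pfm skb ceuj xtvhq loe

Answer: ajv
mfper
osmig
hso
zobha
jnn
qyox
ycbr
ukiim
ace
pfm
skb
ceuj
xtvhq
loe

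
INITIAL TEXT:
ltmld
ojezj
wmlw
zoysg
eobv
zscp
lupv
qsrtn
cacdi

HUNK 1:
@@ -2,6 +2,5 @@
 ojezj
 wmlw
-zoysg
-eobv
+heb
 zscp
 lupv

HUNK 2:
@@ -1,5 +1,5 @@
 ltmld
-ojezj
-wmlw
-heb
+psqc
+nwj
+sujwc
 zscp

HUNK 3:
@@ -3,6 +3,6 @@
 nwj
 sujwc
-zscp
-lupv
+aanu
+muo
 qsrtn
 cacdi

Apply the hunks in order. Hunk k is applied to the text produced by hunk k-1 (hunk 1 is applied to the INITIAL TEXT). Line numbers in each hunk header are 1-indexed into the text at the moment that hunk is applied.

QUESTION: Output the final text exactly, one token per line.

Hunk 1: at line 2 remove [zoysg,eobv] add [heb] -> 8 lines: ltmld ojezj wmlw heb zscp lupv qsrtn cacdi
Hunk 2: at line 1 remove [ojezj,wmlw,heb] add [psqc,nwj,sujwc] -> 8 lines: ltmld psqc nwj sujwc zscp lupv qsrtn cacdi
Hunk 3: at line 3 remove [zscp,lupv] add [aanu,muo] -> 8 lines: ltmld psqc nwj sujwc aanu muo qsrtn cacdi

Answer: ltmld
psqc
nwj
sujwc
aanu
muo
qsrtn
cacdi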